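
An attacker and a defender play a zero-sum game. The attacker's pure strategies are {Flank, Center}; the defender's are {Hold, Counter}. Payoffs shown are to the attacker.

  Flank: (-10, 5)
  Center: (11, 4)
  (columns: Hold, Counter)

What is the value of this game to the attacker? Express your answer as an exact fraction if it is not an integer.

Row minima: Flank → -10, Center → 4; maximin = 4.
Column maxima: Hold → 11, Counter → 5; minimax = 5.
4 ≠ 5, so there is no saddle point; optimal play is mixed.
Let the attacker play Flank with probability p. Expected payoff against Hold: (-10)p + 11(1−p) = −21p + 11; against Counter: 5p + 4(1−p) = p + 4.
Setting these equal: −21p + 11 = p + 4 ⇒ −22p = -7 ⇒ p = 7/22, and the value is (-21)·(7/22) + 11 = 95/22.
For the defender: with q = P(Hold), equating Flank's and Center's payoffs gives −15q + 5 = 7q + 4 ⇒ q = 1/22.

95/22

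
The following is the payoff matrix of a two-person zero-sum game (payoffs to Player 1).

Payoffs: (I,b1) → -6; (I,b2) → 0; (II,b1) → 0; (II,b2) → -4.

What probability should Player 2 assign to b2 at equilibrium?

3/5

Row minima: I → -6, II → -4; maximin = -4.
Column maxima: b1 → 0, b2 → 0; minimax = 0.
-4 ≠ 0, so there is no saddle point; optimal play is mixed.
Let Player 1 play I with probability p. Expected payoff against b1: (-6)p + 0(1−p) = −6p; against b2: 0p + (-4)(1−p) = 4p − 4.
Setting these equal: −6p = 4p − 4 ⇒ −10p = -4 ⇒ p = 2/5, and the value is (-6)·(2/5) = -12/5.
For Player 2: with q = P(b1), equating I's and II's payoffs gives −6q = 4q − 4 ⇒ q = 2/5.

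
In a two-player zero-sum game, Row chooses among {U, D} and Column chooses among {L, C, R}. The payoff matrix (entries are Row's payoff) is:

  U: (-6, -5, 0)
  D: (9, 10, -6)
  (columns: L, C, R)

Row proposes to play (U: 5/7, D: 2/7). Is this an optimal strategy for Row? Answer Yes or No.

Yes

Against L this mix gives (5/7)·(-6) + (2/7)·9 = -12/7.
Against C this mix gives (5/7)·(-5) + (2/7)·10 = -5/7.
Against R this mix gives (5/7)·0 + (2/7)·(-6) = -12/7.
All of Column's active replies (L, R) yield -12/7, and no column does worse for Row. The mix makes Column indifferent and guarantees -12/7, so it is optimal.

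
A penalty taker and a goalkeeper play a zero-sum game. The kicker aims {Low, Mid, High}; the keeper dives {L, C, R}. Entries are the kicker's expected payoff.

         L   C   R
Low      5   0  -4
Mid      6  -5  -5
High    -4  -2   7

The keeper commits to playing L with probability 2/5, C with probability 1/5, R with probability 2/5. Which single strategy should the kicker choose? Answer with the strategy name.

Expected payoff of Low: (2/5)·5 + (1/5)·0 + (2/5)·(-4) = 2/5.
Expected payoff of Mid: (2/5)·6 + (1/5)·(-5) + (2/5)·(-5) = -3/5.
Expected payoff of High: (2/5)·(-4) + (1/5)·(-2) + (2/5)·7 = 4/5.
The largest is 4/5, so the kicker's best response is High.

High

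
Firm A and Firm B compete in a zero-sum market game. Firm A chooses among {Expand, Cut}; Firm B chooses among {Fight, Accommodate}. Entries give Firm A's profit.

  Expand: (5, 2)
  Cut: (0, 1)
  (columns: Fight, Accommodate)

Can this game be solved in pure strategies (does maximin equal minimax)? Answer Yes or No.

Row minima: Expand → 2, Cut → 0; maximin = 2.
Column maxima: Fight → 5, Accommodate → 2; minimax = 2.
maximin = minimax = 2, so a saddle point exists.

Yes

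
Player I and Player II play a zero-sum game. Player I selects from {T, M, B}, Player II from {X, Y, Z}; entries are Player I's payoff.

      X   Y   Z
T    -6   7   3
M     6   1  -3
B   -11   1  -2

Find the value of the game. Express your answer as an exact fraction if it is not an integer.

Row minima: T → -6, M → -3, B → -11; maximin = -3.
Column maxima: X → 6, Y → 7, Z → 3; minimax = 3.
-3 ≠ 3, so there is no saddle point; optimal play is mixed.
B is strictly dominated by T, so Player I never plays it.
Y is strictly dominated by Z (it gives Player I strictly more in every row), so Player II never plays it.
On the remaining 2×2 (T, M vs X, Z):
Let Player I play T with probability p. Expected payoff against X: (-6)p + 6(1−p) = −12p + 6; against Z: 3p + (-3)(1−p) = 6p − 3.
Setting these equal: −12p + 6 = 6p − 3 ⇒ −18p = -9 ⇒ p = 1/2, and the value is (-12)·(1/2) + 6 = 0.
For Player II: with q = P(X), equating T's and M's payoffs gives −9q + 3 = 9q − 3 ⇒ q = 1/3.

0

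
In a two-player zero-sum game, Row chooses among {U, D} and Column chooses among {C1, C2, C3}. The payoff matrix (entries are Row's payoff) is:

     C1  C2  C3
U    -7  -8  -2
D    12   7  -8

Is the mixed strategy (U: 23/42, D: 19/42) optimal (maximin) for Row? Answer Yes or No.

Against C1 this mix gives (23/42)·(-7) + (19/42)·12 = 67/42.
Against C2 this mix gives (23/42)·(-8) + (19/42)·7 = -17/14.
Against C3 this mix gives (23/42)·(-2) + (19/42)·(-8) = -33/7.
Column will play C3, holding Row to -33/7. Shifting weight toward the row that does better against C3 would raise this floor (the equalizing mix achieves -26/7 against both C3 and C2), so the proposed strategy is not optimal.

No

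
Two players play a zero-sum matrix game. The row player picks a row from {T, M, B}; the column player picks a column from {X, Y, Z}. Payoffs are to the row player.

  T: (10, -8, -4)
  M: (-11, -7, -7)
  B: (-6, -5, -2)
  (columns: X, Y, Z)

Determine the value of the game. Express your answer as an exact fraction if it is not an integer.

-98/19

Row minima: T → -8, M → -11, B → -6; maximin = -6.
Column maxima: X → 10, Y → -5, Z → -2; minimax = -5.
-6 ≠ -5, so there is no saddle point; optimal play is mixed.
M is strictly dominated by B, so the row player never plays it.
With M eliminated, Z is strictly dominated by Y (it gives the row player strictly more in every remaining row), so the column player never plays it.
On the remaining 2×2 (T, B vs X, Y):
Let the row player play T with probability p. Expected payoff against X: 10p + (-6)(1−p) = 16p − 6; against Y: (-8)p + (-5)(1−p) = −3p − 5.
Setting these equal: 16p − 6 = −3p − 5 ⇒ 19p = 1 ⇒ p = 1/19, and the value is (16)·(1/19) − 6 = -98/19.
For the column player: with q = P(X), equating T's and B's payoffs gives 18q − 8 = −q − 5 ⇒ q = 3/19.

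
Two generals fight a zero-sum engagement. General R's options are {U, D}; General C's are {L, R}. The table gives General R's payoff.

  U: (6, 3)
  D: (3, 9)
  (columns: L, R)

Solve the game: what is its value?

Row minima: U → 3, D → 3; maximin = 3.
Column maxima: L → 6, R → 9; minimax = 6.
3 ≠ 6, so there is no saddle point; optimal play is mixed.
Let General R play U with probability p. Expected payoff against L: 6p + 3(1−p) = 3p + 3; against R: 3p + 9(1−p) = −6p + 9.
Setting these equal: 3p + 3 = −6p + 9 ⇒ 9p = 6 ⇒ p = 2/3, and the value is (3)·(2/3) + 3 = 5.
For General C: with q = P(L), equating U's and D's payoffs gives 3q + 3 = −6q + 9 ⇒ q = 2/3.

5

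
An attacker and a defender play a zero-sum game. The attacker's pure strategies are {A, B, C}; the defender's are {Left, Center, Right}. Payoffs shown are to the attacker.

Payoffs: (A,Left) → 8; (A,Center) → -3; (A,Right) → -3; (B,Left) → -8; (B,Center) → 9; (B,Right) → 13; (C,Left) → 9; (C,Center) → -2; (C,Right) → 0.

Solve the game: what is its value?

Row minima: A → -3, B → -8, C → -2; maximin = -2.
Column maxima: Left → 9, Center → 9, Right → 13; minimax = 9.
-2 ≠ 9, so there is no saddle point; optimal play is mixed.
A is strictly dominated by C, so the attacker never plays it.
With A eliminated, Right is strictly dominated by Center (it gives the attacker strictly more in every remaining row), so the defender never plays it.
On the remaining 2×2 (B, C vs Left, Center):
Let the attacker play B with probability p. Expected payoff against Left: (-8)p + 9(1−p) = −17p + 9; against Center: 9p + (-2)(1−p) = 11p − 2.
Setting these equal: −17p + 9 = 11p − 2 ⇒ −28p = -11 ⇒ p = 11/28, and the value is (-17)·(11/28) + 9 = 65/28.
For the defender: with q = P(Left), equating B's and C's payoffs gives −17q + 9 = 11q − 2 ⇒ q = 11/28.

65/28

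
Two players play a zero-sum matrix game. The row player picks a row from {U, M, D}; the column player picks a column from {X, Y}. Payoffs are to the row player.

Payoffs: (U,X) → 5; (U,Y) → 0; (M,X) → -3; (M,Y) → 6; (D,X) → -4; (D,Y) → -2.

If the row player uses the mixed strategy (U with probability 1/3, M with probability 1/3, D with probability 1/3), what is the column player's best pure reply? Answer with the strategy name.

X

If the column player plays X, the row player's expected payoff is (1/3)·5 + (1/3)·(-3) + (1/3)·(-4) = -2/3.
If the column player plays Y, the row player's expected payoff is (1/3)·0 + (1/3)·6 + (1/3)·(-2) = 4/3.
The column player minimizes the row player's payoff; the smallest is -2/3, so the best response is X.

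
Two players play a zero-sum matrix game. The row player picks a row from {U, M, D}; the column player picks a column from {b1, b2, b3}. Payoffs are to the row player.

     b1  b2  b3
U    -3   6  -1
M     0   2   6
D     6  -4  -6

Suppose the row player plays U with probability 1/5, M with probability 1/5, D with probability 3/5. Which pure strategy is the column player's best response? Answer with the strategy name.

b3

If the column player plays b1, the row player's expected payoff is (1/5)·(-3) + (1/5)·0 + (3/5)·6 = 3.
If the column player plays b2, the row player's expected payoff is (1/5)·6 + (1/5)·2 + (3/5)·(-4) = -4/5.
If the column player plays b3, the row player's expected payoff is (1/5)·(-1) + (1/5)·6 + (3/5)·(-6) = -13/5.
The column player minimizes the row player's payoff; the smallest is -13/5, so the best response is b3.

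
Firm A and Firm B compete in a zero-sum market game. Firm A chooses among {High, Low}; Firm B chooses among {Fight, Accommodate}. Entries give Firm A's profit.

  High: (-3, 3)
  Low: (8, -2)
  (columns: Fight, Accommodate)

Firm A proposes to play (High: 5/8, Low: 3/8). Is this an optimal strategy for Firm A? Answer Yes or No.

Yes

Against Fight this mix gives (5/8)·(-3) + (3/8)·8 = 9/8.
Against Accommodate this mix gives (5/8)·3 + (3/8)·(-2) = 9/8.
All of Firm B's active replies (Fight, Accommodate) yield 9/8, and no column does worse for Firm A. The mix makes Firm B indifferent and guarantees 9/8, so it is optimal.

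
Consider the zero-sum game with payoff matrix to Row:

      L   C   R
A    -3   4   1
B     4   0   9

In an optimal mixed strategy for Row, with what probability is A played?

4/11

Row minima: A → -3, B → 0; maximin = 0.
Column maxima: L → 4, C → 4, R → 9; minimax = 4.
0 ≠ 4, so there is no saddle point; optimal play is mixed.
R is strictly dominated by L (it gives Row strictly more in every row), so Column never plays it.
On the remaining 2×2 (A, B vs L, C):
Let Row play A with probability p. Expected payoff against L: (-3)p + 4(1−p) = −7p + 4; against C: 4p + 0(1−p) = 4p.
Setting these equal: −7p + 4 = 4p ⇒ −11p = -4 ⇒ p = 4/11, and the value is (-7)·(4/11) + 4 = 16/11.
For Column: with q = P(L), equating A's and B's payoffs gives −7q + 4 = 4q ⇒ q = 4/11.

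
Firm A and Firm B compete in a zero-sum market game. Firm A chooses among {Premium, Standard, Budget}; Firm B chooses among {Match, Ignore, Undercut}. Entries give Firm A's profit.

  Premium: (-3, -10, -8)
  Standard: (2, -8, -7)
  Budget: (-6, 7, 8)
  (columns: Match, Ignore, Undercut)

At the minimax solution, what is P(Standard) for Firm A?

Row minima: Premium → -10, Standard → -8, Budget → -6; maximin = -6.
Column maxima: Match → 2, Ignore → 7, Undercut → 8; minimax = 2.
-6 ≠ 2, so there is no saddle point; optimal play is mixed.
Premium is strictly dominated by Standard, so Firm A never plays it.
Undercut is strictly dominated by Ignore (it gives Firm A strictly more in every row), so Firm B never plays it.
On the remaining 2×2 (Standard, Budget vs Match, Ignore):
Let Firm A play Standard with probability p. Expected payoff against Match: 2p + (-6)(1−p) = 8p − 6; against Ignore: (-8)p + 7(1−p) = −15p + 7.
Setting these equal: 8p − 6 = −15p + 7 ⇒ 23p = 13 ⇒ p = 13/23, and the value is (8)·(13/23) − 6 = -34/23.
For Firm B: with q = P(Match), equating Standard's and Budget's payoffs gives 10q − 8 = −13q + 7 ⇒ q = 15/23.

13/23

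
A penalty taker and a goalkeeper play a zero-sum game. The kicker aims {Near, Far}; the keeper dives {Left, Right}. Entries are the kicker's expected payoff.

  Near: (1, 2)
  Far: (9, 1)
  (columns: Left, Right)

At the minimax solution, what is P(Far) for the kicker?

Row minima: Near → 1, Far → 1; maximin = 1.
Column maxima: Left → 9, Right → 2; minimax = 2.
1 ≠ 2, so there is no saddle point; optimal play is mixed.
Let the kicker play Near with probability p. Expected payoff against Left: 1p + 9(1−p) = −8p + 9; against Right: 2p + 1(1−p) = p + 1.
Setting these equal: −8p + 9 = p + 1 ⇒ −9p = -8 ⇒ p = 8/9, and the value is (-8)·(8/9) + 9 = 17/9.
For the keeper: with q = P(Left), equating Near's and Far's payoffs gives −q + 2 = 8q + 1 ⇒ q = 1/9.

1/9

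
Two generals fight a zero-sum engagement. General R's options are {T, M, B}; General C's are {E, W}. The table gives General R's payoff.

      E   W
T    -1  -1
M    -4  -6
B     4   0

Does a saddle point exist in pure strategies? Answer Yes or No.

Yes

Row minima: T → -1, M → -6, B → 0; maximin = 0.
Column maxima: E → 4, W → 0; minimax = 0.
maximin = minimax = 0, so a saddle point exists.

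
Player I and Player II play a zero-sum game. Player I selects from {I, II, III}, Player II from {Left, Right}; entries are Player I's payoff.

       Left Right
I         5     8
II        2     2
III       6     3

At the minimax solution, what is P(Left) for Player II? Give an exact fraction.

Row minima: I → 5, II → 2, III → 3; maximin = 5.
Column maxima: Left → 6, Right → 8; minimax = 6.
5 ≠ 6, so there is no saddle point; optimal play is mixed.
II is strictly dominated by I, so Player I never plays it.
On the remaining 2×2 (I, III vs Left, Right):
Let Player I play I with probability p. Expected payoff against Left: 5p + 6(1−p) = −p + 6; against Right: 8p + 3(1−p) = 5p + 3.
Setting these equal: −p + 6 = 5p + 3 ⇒ −6p = -3 ⇒ p = 1/2, and the value is (-1)·(1/2) + 6 = 11/2.
For Player II: with q = P(Left), equating I's and III's payoffs gives −3q + 8 = 3q + 3 ⇒ q = 5/6.

5/6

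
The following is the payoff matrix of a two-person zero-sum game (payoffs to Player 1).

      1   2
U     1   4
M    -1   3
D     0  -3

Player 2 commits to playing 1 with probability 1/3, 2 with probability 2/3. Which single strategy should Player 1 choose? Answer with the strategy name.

U

Expected payoff of U: (1/3)·1 + (2/3)·4 = 3.
Expected payoff of M: (1/3)·(-1) + (2/3)·3 = 5/3.
Expected payoff of D: (1/3)·0 + (2/3)·(-3) = -2.
The largest is 3, so Player 1's best response is U.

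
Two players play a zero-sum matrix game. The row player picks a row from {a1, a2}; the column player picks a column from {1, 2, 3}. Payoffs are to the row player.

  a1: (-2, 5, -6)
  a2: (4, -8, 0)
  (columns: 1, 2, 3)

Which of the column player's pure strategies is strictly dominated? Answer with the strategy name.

3 holds the row player's payoff strictly below 1 in every row: -6 < -2, 0 < 4.
So 1 is strictly dominated for the column player.

1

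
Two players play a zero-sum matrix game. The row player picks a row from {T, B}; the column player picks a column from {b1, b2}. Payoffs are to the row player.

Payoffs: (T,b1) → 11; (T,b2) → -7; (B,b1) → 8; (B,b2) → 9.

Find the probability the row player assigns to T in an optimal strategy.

1/19

Row minima: T → -7, B → 8; maximin = 8.
Column maxima: b1 → 11, b2 → 9; minimax = 9.
8 ≠ 9, so there is no saddle point; optimal play is mixed.
Let the row player play T with probability p. Expected payoff against b1: 11p + 8(1−p) = 3p + 8; against b2: (-7)p + 9(1−p) = −16p + 9.
Setting these equal: 3p + 8 = −16p + 9 ⇒ 19p = 1 ⇒ p = 1/19, and the value is (3)·(1/19) + 8 = 155/19.
For the column player: with q = P(b1), equating T's and B's payoffs gives 18q − 7 = −q + 9 ⇒ q = 16/19.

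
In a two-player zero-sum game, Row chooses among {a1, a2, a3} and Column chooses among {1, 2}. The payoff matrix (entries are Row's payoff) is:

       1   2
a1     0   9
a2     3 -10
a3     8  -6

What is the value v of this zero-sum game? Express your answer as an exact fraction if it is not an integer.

72/23

Row minima: a1 → 0, a2 → -10, a3 → -6; maximin = 0.
Column maxima: 1 → 8, 2 → 9; minimax = 8.
0 ≠ 8, so there is no saddle point; optimal play is mixed.
a2 is strictly dominated by a3, so Row never plays it.
On the remaining 2×2 (a1, a3 vs 1, 2):
Let Row play a1 with probability p. Expected payoff against 1: 0p + 8(1−p) = −8p + 8; against 2: 9p + (-6)(1−p) = 15p − 6.
Setting these equal: −8p + 8 = 15p − 6 ⇒ −23p = -14 ⇒ p = 14/23, and the value is (-8)·(14/23) + 8 = 72/23.
For Column: with q = P(1), equating a1's and a3's payoffs gives −9q + 9 = 14q − 6 ⇒ q = 15/23.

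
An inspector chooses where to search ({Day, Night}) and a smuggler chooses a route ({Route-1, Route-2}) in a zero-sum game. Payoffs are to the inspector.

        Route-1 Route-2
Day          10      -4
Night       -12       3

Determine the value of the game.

Row minima: Day → -4, Night → -12; maximin = -4.
Column maxima: Route-1 → 10, Route-2 → 3; minimax = 3.
-4 ≠ 3, so there is no saddle point; optimal play is mixed.
Let the inspector play Day with probability p. Expected payoff against Route-1: 10p + (-12)(1−p) = 22p − 12; against Route-2: (-4)p + 3(1−p) = −7p + 3.
Setting these equal: 22p − 12 = −7p + 3 ⇒ 29p = 15 ⇒ p = 15/29, and the value is (22)·(15/29) − 12 = -18/29.
For the smuggler: with q = P(Route-1), equating Day's and Night's payoffs gives 14q − 4 = −15q + 3 ⇒ q = 7/29.

-18/29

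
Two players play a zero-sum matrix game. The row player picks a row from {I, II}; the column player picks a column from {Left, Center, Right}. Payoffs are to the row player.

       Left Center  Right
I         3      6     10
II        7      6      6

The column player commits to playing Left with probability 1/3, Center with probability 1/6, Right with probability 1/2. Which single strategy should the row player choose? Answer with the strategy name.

I

Expected payoff of I: (1/3)·3 + (1/6)·6 + (1/2)·10 = 7.
Expected payoff of II: (1/3)·7 + (1/6)·6 + (1/2)·6 = 19/3.
The largest is 7, so the row player's best response is I.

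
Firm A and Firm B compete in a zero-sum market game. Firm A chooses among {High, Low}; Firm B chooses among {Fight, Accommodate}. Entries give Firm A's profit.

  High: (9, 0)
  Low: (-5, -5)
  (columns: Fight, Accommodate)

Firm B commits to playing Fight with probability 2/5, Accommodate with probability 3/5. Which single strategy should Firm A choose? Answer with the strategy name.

High

Expected payoff of High: (2/5)·9 + (3/5)·0 = 18/5.
Expected payoff of Low: (2/5)·(-5) + (3/5)·(-5) = -5.
The largest is 18/5, so Firm A's best response is High.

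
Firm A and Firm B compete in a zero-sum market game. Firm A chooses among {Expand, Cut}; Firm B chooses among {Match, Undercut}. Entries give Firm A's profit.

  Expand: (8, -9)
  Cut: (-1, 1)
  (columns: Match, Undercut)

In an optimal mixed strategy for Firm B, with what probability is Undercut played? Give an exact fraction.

9/19

Row minima: Expand → -9, Cut → -1; maximin = -1.
Column maxima: Match → 8, Undercut → 1; minimax = 1.
-1 ≠ 1, so there is no saddle point; optimal play is mixed.
Let Firm A play Expand with probability p. Expected payoff against Match: 8p + (-1)(1−p) = 9p − 1; against Undercut: (-9)p + 1(1−p) = −10p + 1.
Setting these equal: 9p − 1 = −10p + 1 ⇒ 19p = 2 ⇒ p = 2/19, and the value is (9)·(2/19) − 1 = -1/19.
For Firm B: with q = P(Match), equating Expand's and Cut's payoffs gives 17q − 9 = −2q + 1 ⇒ q = 10/19.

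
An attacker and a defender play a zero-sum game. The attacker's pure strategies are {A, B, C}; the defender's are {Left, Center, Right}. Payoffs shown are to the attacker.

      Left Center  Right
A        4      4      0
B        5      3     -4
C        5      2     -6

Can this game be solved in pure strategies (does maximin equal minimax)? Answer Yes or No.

Row minima: A → 0, B → -4, C → -6; maximin = 0.
Column maxima: Left → 5, Center → 4, Right → 0; minimax = 0.
maximin = minimax = 0, so a saddle point exists.

Yes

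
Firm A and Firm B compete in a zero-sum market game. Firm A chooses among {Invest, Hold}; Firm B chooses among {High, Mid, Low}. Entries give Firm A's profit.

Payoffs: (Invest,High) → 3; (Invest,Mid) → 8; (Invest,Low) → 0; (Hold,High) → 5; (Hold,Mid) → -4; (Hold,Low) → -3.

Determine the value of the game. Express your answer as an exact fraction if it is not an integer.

0

Row minima: Invest → 0, Hold → -4; maximin = 0.
Column maxima: High → 5, Mid → 8, Low → 0; minimax = 0.
Since maximin = minimax = 0, there is a saddle point and the value is 0.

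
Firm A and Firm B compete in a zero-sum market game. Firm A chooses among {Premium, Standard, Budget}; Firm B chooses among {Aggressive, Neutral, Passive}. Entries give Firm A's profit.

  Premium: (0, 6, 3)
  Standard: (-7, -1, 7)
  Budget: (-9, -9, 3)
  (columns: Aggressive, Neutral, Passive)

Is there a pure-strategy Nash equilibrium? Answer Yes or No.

Yes

Row minima: Premium → 0, Standard → -7, Budget → -9; maximin = 0.
Column maxima: Aggressive → 0, Neutral → 6, Passive → 7; minimax = 0.
maximin = minimax = 0, so a saddle point exists.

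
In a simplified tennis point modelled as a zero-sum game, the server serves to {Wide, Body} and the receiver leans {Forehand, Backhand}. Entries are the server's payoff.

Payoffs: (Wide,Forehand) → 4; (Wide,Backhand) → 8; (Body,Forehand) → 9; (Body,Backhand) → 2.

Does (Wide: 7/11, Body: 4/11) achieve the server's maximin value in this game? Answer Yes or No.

Against Forehand this mix gives (7/11)·4 + (4/11)·9 = 64/11.
Against Backhand this mix gives (7/11)·8 + (4/11)·2 = 64/11.
All of the receiver's active replies (Forehand, Backhand) yield 64/11, and no column does worse for the server. The mix makes the receiver indifferent and guarantees 64/11, so it is optimal.

Yes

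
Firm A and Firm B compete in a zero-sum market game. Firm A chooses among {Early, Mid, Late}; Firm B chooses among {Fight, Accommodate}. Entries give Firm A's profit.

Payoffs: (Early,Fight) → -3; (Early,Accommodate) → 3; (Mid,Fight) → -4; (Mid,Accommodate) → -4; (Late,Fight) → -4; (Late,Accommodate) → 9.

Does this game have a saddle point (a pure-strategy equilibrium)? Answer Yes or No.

Row minima: Early → -3, Mid → -4, Late → -4; maximin = -3.
Column maxima: Fight → -3, Accommodate → 9; minimax = -3.
maximin = minimax = -3, so a saddle point exists.

Yes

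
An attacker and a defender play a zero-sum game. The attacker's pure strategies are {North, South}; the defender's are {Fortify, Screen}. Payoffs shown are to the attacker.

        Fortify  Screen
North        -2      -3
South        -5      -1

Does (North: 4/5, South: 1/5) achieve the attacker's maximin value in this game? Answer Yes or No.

Yes

Against Fortify this mix gives (4/5)·(-2) + (1/5)·(-5) = -13/5.
Against Screen this mix gives (4/5)·(-3) + (1/5)·(-1) = -13/5.
All of the defender's active replies (Fortify, Screen) yield -13/5, and no column does worse for the attacker. The mix makes the defender indifferent and guarantees -13/5, so it is optimal.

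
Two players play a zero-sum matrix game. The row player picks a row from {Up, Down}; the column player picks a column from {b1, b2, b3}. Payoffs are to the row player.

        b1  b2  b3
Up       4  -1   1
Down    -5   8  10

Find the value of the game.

3/2

Row minima: Up → -1, Down → -5; maximin = -1.
Column maxima: b1 → 4, b2 → 8, b3 → 10; minimax = 4.
-1 ≠ 4, so there is no saddle point; optimal play is mixed.
b3 is strictly dominated by b2 (it gives the row player strictly more in every row), so the column player never plays it.
On the remaining 2×2 (Up, Down vs b1, b2):
Let the row player play Up with probability p. Expected payoff against b1: 4p + (-5)(1−p) = 9p − 5; against b2: (-1)p + 8(1−p) = −9p + 8.
Setting these equal: 9p − 5 = −9p + 8 ⇒ 18p = 13 ⇒ p = 13/18, and the value is (9)·(13/18) − 5 = 3/2.
For the column player: with q = P(b1), equating Up's and Down's payoffs gives 5q − 1 = −13q + 8 ⇒ q = 1/2.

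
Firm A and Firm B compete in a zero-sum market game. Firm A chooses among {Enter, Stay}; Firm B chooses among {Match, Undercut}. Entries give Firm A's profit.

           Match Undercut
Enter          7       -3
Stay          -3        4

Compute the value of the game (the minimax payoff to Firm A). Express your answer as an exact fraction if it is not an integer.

Row minima: Enter → -3, Stay → -3; maximin = -3.
Column maxima: Match → 7, Undercut → 4; minimax = 4.
-3 ≠ 4, so there is no saddle point; optimal play is mixed.
Let Firm A play Enter with probability p. Expected payoff against Match: 7p + (-3)(1−p) = 10p − 3; against Undercut: (-3)p + 4(1−p) = −7p + 4.
Setting these equal: 10p − 3 = −7p + 4 ⇒ 17p = 7 ⇒ p = 7/17, and the value is (10)·(7/17) − 3 = 19/17.
For Firm B: with q = P(Match), equating Enter's and Stay's payoffs gives 10q − 3 = −7q + 4 ⇒ q = 7/17.

19/17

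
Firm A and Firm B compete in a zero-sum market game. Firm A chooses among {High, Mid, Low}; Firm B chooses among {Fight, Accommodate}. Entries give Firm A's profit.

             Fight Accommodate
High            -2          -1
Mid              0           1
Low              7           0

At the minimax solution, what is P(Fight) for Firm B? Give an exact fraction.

Row minima: High → -2, Mid → 0, Low → 0; maximin = 0.
Column maxima: Fight → 7, Accommodate → 1; minimax = 1.
0 ≠ 1, so there is no saddle point; optimal play is mixed.
High is strictly dominated by Mid, so Firm A never plays it.
On the remaining 2×2 (Mid, Low vs Fight, Accommodate):
Let Firm A play Mid with probability p. Expected payoff against Fight: 0p + 7(1−p) = −7p + 7; against Accommodate: 1p + 0(1−p) = p.
Setting these equal: −7p + 7 = p ⇒ −8p = -7 ⇒ p = 7/8, and the value is (-7)·(7/8) + 7 = 7/8.
For Firm B: with q = P(Fight), equating Mid's and Low's payoffs gives −q + 1 = 7q ⇒ q = 1/8.

1/8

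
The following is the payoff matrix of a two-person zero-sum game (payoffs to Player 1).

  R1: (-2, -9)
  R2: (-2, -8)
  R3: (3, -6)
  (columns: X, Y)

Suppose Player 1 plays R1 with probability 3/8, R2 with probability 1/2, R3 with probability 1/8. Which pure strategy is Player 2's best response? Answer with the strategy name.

If Player 2 plays X, Player 1's expected payoff is (3/8)·(-2) + (1/2)·(-2) + (1/8)·3 = -11/8.
If Player 2 plays Y, Player 1's expected payoff is (3/8)·(-9) + (1/2)·(-8) + (1/8)·(-6) = -65/8.
Player 2 minimizes Player 1's payoff; the smallest is -65/8, so the best response is Y.

Y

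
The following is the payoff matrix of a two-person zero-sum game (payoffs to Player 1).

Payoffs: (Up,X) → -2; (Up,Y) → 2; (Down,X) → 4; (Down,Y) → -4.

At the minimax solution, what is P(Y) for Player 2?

1/2

Row minima: Up → -2, Down → -4; maximin = -2.
Column maxima: X → 4, Y → 2; minimax = 2.
-2 ≠ 2, so there is no saddle point; optimal play is mixed.
Let Player 1 play Up with probability p. Expected payoff against X: (-2)p + 4(1−p) = −6p + 4; against Y: 2p + (-4)(1−p) = 6p − 4.
Setting these equal: −6p + 4 = 6p − 4 ⇒ −12p = -8 ⇒ p = 2/3, and the value is (-6)·(2/3) + 4 = 0.
For Player 2: with q = P(X), equating Up's and Down's payoffs gives −4q + 2 = 8q − 4 ⇒ q = 1/2.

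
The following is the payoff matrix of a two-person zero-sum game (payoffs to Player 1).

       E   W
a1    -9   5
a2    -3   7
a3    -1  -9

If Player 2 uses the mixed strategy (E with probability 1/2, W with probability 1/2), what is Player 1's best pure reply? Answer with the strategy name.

Expected payoff of a1: (1/2)·(-9) + (1/2)·5 = -2.
Expected payoff of a2: (1/2)·(-3) + (1/2)·7 = 2.
Expected payoff of a3: (1/2)·(-1) + (1/2)·(-9) = -5.
The largest is 2, so Player 1's best response is a2.

a2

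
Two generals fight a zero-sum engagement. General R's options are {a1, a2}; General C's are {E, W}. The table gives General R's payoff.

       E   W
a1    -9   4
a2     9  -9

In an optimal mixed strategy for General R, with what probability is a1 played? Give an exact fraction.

Row minima: a1 → -9, a2 → -9; maximin = -9.
Column maxima: E → 9, W → 4; minimax = 4.
-9 ≠ 4, so there is no saddle point; optimal play is mixed.
Let General R play a1 with probability p. Expected payoff against E: (-9)p + 9(1−p) = −18p + 9; against W: 4p + (-9)(1−p) = 13p − 9.
Setting these equal: −18p + 9 = 13p − 9 ⇒ −31p = -18 ⇒ p = 18/31, and the value is (-18)·(18/31) + 9 = -45/31.
For General C: with q = P(E), equating a1's and a2's payoffs gives −13q + 4 = 18q − 9 ⇒ q = 13/31.

18/31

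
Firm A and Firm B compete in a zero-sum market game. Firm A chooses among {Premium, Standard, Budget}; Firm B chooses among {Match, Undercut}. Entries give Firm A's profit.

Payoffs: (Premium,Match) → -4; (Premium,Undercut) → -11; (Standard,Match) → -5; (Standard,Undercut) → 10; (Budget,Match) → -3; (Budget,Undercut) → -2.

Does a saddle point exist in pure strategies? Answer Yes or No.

Yes

Row minima: Premium → -11, Standard → -5, Budget → -3; maximin = -3.
Column maxima: Match → -3, Undercut → 10; minimax = -3.
maximin = minimax = -3, so a saddle point exists.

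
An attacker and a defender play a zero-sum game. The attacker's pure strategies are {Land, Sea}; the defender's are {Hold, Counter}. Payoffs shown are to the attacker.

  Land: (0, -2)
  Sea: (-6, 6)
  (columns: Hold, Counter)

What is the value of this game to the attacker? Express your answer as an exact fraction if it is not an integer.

Row minima: Land → -2, Sea → -6; maximin = -2.
Column maxima: Hold → 0, Counter → 6; minimax = 0.
-2 ≠ 0, so there is no saddle point; optimal play is mixed.
Let the attacker play Land with probability p. Expected payoff against Hold: 0p + (-6)(1−p) = 6p − 6; against Counter: (-2)p + 6(1−p) = −8p + 6.
Setting these equal: 6p − 6 = −8p + 6 ⇒ 14p = 12 ⇒ p = 6/7, and the value is (6)·(6/7) − 6 = -6/7.
For the defender: with q = P(Hold), equating Land's and Sea's payoffs gives 2q − 2 = −12q + 6 ⇒ q = 4/7.

-6/7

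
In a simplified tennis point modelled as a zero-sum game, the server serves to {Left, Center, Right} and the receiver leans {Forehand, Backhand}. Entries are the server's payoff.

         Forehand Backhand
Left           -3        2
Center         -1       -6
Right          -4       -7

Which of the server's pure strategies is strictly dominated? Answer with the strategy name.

Right

Left gives a strictly higher payoff than Right against every column: -3 > -4, 2 > -7.
So Right is strictly dominated and the server never plays it.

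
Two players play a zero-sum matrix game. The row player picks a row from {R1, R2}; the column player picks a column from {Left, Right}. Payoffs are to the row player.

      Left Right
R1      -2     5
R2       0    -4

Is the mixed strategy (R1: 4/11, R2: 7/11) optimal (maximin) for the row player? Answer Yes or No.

Against Left this mix gives (4/11)·(-2) + (7/11)·0 = -8/11.
Against Right this mix gives (4/11)·5 + (7/11)·(-4) = -8/11.
All of the column player's active replies (Left, Right) yield -8/11, and no column does worse for the row player. The mix makes the column player indifferent and guarantees -8/11, so it is optimal.

Yes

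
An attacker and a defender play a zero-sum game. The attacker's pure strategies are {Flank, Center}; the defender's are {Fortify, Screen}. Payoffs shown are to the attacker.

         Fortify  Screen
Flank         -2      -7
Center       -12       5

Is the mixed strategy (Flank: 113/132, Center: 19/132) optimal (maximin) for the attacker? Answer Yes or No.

Against Fortify this mix gives (113/132)·(-2) + (19/132)·(-12) = -227/66.
Against Screen this mix gives (113/132)·(-7) + (19/132)·5 = -58/11.
The defender will play Screen, holding the attacker to -58/11. Shifting weight toward the row that does better against Screen would raise this floor (the equalizing mix achieves -47/11 against both Screen and Fortify), so the proposed strategy is not optimal.

No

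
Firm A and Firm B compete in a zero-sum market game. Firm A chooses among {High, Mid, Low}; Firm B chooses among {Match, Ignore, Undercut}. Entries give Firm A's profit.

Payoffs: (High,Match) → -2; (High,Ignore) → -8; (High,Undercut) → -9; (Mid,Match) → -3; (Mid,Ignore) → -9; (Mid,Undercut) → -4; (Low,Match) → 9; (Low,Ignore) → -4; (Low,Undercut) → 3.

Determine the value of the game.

-4

Row minima: High → -9, Mid → -9, Low → -4; maximin = -4.
Column maxima: Match → 9, Ignore → -4, Undercut → 3; minimax = -4.
Since maximin = minimax = -4, there is a saddle point and the value is -4.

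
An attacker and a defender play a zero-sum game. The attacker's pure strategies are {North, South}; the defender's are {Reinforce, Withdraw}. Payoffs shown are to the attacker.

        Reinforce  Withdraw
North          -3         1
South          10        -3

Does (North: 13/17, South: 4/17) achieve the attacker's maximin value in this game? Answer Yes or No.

Against Reinforce this mix gives (13/17)·(-3) + (4/17)·10 = 1/17.
Against Withdraw this mix gives (13/17)·1 + (4/17)·(-3) = 1/17.
All of the defender's active replies (Reinforce, Withdraw) yield 1/17, and no column does worse for the attacker. The mix makes the defender indifferent and guarantees 1/17, so it is optimal.

Yes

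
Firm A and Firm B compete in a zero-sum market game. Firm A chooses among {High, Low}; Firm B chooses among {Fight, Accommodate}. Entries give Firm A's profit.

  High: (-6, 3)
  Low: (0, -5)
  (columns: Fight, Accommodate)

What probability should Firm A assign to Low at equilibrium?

9/14

Row minima: High → -6, Low → -5; maximin = -5.
Column maxima: Fight → 0, Accommodate → 3; minimax = 0.
-5 ≠ 0, so there is no saddle point; optimal play is mixed.
Let Firm A play High with probability p. Expected payoff against Fight: (-6)p + 0(1−p) = −6p; against Accommodate: 3p + (-5)(1−p) = 8p − 5.
Setting these equal: −6p = 8p − 5 ⇒ −14p = -5 ⇒ p = 5/14, and the value is (-6)·(5/14) = -15/7.
For Firm B: with q = P(Fight), equating High's and Low's payoffs gives −9q + 3 = 5q − 5 ⇒ q = 4/7.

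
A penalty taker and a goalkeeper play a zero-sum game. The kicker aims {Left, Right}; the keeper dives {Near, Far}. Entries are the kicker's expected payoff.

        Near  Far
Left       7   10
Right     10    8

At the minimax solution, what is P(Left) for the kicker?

Row minima: Left → 7, Right → 8; maximin = 8.
Column maxima: Near → 10, Far → 10; minimax = 10.
8 ≠ 10, so there is no saddle point; optimal play is mixed.
Let the kicker play Left with probability p. Expected payoff against Near: 7p + 10(1−p) = −3p + 10; against Far: 10p + 8(1−p) = 2p + 8.
Setting these equal: −3p + 10 = 2p + 8 ⇒ −5p = -2 ⇒ p = 2/5, and the value is (-3)·(2/5) + 10 = 44/5.
For the keeper: with q = P(Near), equating Left's and Right's payoffs gives −3q + 10 = 2q + 8 ⇒ q = 2/5.

2/5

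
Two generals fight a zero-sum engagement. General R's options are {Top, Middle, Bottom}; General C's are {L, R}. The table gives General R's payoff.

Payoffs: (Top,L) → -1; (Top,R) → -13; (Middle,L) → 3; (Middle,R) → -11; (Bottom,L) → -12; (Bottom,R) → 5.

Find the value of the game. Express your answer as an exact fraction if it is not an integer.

-117/31

Row minima: Top → -13, Middle → -11, Bottom → -12; maximin = -11.
Column maxima: L → 3, R → 5; minimax = 3.
-11 ≠ 3, so there is no saddle point; optimal play is mixed.
Top is strictly dominated by Middle, so General R never plays it.
On the remaining 2×2 (Middle, Bottom vs L, R):
Let General R play Middle with probability p. Expected payoff against L: 3p + (-12)(1−p) = 15p − 12; against R: (-11)p + 5(1−p) = −16p + 5.
Setting these equal: 15p − 12 = −16p + 5 ⇒ 31p = 17 ⇒ p = 17/31, and the value is (15)·(17/31) − 12 = -117/31.
For General C: with q = P(L), equating Middle's and Bottom's payoffs gives 14q − 11 = −17q + 5 ⇒ q = 16/31.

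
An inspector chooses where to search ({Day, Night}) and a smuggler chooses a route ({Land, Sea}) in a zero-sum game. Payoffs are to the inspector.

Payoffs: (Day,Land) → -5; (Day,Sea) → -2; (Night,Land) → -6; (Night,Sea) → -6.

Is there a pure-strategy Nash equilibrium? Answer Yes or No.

Yes

Row minima: Day → -5, Night → -6; maximin = -5.
Column maxima: Land → -5, Sea → -2; minimax = -5.
maximin = minimax = -5, so a saddle point exists.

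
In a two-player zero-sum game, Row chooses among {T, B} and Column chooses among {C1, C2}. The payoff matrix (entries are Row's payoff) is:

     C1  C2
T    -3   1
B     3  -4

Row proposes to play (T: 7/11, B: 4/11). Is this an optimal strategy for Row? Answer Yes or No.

Against C1 this mix gives (7/11)·(-3) + (4/11)·3 = -9/11.
Against C2 this mix gives (7/11)·1 + (4/11)·(-4) = -9/11.
All of Column's active replies (C1, C2) yield -9/11, and no column does worse for Row. The mix makes Column indifferent and guarantees -9/11, so it is optimal.

Yes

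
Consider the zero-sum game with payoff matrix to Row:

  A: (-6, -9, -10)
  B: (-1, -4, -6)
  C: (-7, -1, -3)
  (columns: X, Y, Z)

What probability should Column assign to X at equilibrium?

Row minima: A → -10, B → -6, C → -7; maximin = -6.
Column maxima: X → -1, Y → -1, Z → -3; minimax = -3.
-6 ≠ -3, so there is no saddle point; optimal play is mixed.
A is strictly dominated by B, so Row never plays it.
Y is strictly dominated by Z (it gives Row strictly more in every row), so Column never plays it.
On the remaining 2×2 (B, C vs X, Z):
Let Row play B with probability p. Expected payoff against X: (-1)p + (-7)(1−p) = 6p − 7; against Z: (-6)p + (-3)(1−p) = −3p − 3.
Setting these equal: 6p − 7 = −3p − 3 ⇒ 9p = 4 ⇒ p = 4/9, and the value is (6)·(4/9) − 7 = -13/3.
For Column: with q = P(X), equating B's and C's payoffs gives 5q − 6 = −4q − 3 ⇒ q = 1/3.

1/3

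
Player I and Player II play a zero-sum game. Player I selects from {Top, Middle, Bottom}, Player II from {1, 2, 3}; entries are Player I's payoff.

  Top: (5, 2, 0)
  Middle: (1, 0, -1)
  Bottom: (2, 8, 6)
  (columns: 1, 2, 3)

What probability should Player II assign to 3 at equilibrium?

1/3

Row minima: Top → 0, Middle → -1, Bottom → 2; maximin = 2.
Column maxima: 1 → 5, 2 → 8, 3 → 6; minimax = 5.
2 ≠ 5, so there is no saddle point; optimal play is mixed.
Middle is strictly dominated by Top, so Player I never plays it.
2 is strictly dominated by 3 (it gives Player I strictly more in every row), so Player II never plays it.
On the remaining 2×2 (Top, Bottom vs 1, 3):
Let Player I play Top with probability p. Expected payoff against 1: 5p + 2(1−p) = 3p + 2; against 3: 0p + 6(1−p) = −6p + 6.
Setting these equal: 3p + 2 = −6p + 6 ⇒ 9p = 4 ⇒ p = 4/9, and the value is (3)·(4/9) + 2 = 10/3.
For Player II: with q = P(1), equating Top's and Bottom's payoffs gives 5q = −4q + 6 ⇒ q = 2/3.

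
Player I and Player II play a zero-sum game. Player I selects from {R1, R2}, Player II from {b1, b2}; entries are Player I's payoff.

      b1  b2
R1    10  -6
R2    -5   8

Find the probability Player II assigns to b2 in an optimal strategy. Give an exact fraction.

Row minima: R1 → -6, R2 → -5; maximin = -5.
Column maxima: b1 → 10, b2 → 8; minimax = 8.
-5 ≠ 8, so there is no saddle point; optimal play is mixed.
Let Player I play R1 with probability p. Expected payoff against b1: 10p + (-5)(1−p) = 15p − 5; against b2: (-6)p + 8(1−p) = −14p + 8.
Setting these equal: 15p − 5 = −14p + 8 ⇒ 29p = 13 ⇒ p = 13/29, and the value is (15)·(13/29) − 5 = 50/29.
For Player II: with q = P(b1), equating R1's and R2's payoffs gives 16q − 6 = −13q + 8 ⇒ q = 14/29.

15/29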